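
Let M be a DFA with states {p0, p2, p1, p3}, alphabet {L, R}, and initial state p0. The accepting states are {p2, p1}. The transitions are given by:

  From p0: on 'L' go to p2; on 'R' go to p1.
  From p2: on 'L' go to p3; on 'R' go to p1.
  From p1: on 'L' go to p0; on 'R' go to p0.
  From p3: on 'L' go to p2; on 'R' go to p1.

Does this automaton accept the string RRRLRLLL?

No

start at p0
read 'R': p0 → p1
read 'R': p1 → p0
read 'R': p0 → p1
read 'L': p1 → p0
read 'R': p0 → p1
read 'L': p1 → p0
read 'L': p0 → p2
read 'L': p2 → p3
End state p3 is not accepting.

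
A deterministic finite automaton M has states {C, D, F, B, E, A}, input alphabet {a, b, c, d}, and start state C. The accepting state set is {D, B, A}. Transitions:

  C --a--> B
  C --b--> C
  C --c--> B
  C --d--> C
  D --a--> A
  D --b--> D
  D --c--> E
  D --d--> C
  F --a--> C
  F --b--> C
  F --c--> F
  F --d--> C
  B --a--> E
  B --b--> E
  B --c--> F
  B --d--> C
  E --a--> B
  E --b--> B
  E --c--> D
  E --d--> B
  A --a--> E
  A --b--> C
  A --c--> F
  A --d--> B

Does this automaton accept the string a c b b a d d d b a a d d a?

Yes

Trace: C -a-> B -c-> F -b-> C -b-> C -a-> B -d-> C -d-> C -d-> C -b-> C -a-> B -a-> E -d-> B -d-> C -a-> B
End state B is accepting.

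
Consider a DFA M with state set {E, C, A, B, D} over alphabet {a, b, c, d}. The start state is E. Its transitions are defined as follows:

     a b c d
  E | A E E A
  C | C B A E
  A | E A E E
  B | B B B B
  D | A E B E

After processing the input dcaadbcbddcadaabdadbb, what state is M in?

E → A → E → A → E → A → A → E → E → A → E → E → A → E → A → E → E → A → E → A → A → A

A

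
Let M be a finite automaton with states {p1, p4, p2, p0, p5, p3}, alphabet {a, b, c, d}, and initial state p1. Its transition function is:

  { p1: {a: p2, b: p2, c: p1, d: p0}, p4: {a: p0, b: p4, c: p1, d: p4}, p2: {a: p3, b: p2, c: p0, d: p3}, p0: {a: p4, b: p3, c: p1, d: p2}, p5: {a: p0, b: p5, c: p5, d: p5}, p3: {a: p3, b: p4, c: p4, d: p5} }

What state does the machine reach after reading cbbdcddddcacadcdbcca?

p2

Trace: p1 -c-> p1 -b-> p2 -b-> p2 -d-> p3 -c-> p4 -d-> p4 -d-> p4 -d-> p4 -d-> p4 -c-> p1 -a-> p2 -c-> p0 -a-> p4 -d-> p4 -c-> p1 -d-> p0 -b-> p3 -c-> p4 -c-> p1 -a-> p2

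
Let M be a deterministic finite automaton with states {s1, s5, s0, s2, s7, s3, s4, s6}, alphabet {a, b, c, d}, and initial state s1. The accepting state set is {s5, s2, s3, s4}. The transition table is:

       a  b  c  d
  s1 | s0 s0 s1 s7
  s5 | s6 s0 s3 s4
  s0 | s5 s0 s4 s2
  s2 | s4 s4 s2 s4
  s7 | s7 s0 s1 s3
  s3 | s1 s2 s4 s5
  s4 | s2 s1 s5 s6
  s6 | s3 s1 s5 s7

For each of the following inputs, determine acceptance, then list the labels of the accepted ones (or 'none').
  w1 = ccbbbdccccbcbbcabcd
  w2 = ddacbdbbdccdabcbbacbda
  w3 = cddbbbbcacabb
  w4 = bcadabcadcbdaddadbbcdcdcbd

w1:
  start at s1
  read 'c': s1 → s1
  read 'c': s1 → s1
  read 'b': s1 → s0
  read 'b': s0 → s0
  read 'b': s0 → s0
  read 'd': s0 → s2
  read 'c': s2 → s2
  read 'c': s2 → s2
  read 'c': s2 → s2
  read 'c': s2 → s2
  read 'b': s2 → s4
  read 'c': s4 → s5
  read 'b': s5 → s0
  read 'b': s0 → s0
  read 'c': s0 → s4
  read 'a': s4 → s2
  read 'b': s2 → s4
  read 'c': s4 → s5
  read 'd': s5 → s4
  end s4, accepted
w2:
  start at s1
  read 'd': s1 → s7
  read 'd': s7 → s3
  read 'a': s3 → s1
  read 'c': s1 → s1
  read 'b': s1 → s0
  read 'd': s0 → s2
  read 'b': s2 → s4
  read 'b': s4 → s1
  read 'd': s1 → s7
  read 'c': s7 → s1
  read 'c': s1 → s1
  read 'd': s1 → s7
  read 'a': s7 → s7
  read 'b': s7 → s0
  read 'c': s0 → s4
  read 'b': s4 → s1
  read 'b': s1 → s0
  read 'a': s0 → s5
  read 'c': s5 → s3
  read 'b': s3 → s2
  read 'd': s2 → s4
  read 'a': s4 → s2
  end s2, accepted
w3:
  start at s1
  read 'c': s1 → s1
  read 'd': s1 → s7
  read 'd': s7 → s3
  read 'b': s3 → s2
  read 'b': s2 → s4
  read 'b': s4 → s1
  read 'b': s1 → s0
  read 'c': s0 → s4
  read 'a': s4 → s2
  read 'c': s2 → s2
  read 'a': s2 → s4
  read 'b': s4 → s1
  read 'b': s1 → s0
  end s0, rejected
w4:
  start at s1
  read 'b': s1 → s0
  read 'c': s0 → s4
  read 'a': s4 → s2
  read 'd': s2 → s4
  read 'a': s4 → s2
  read 'b': s2 → s4
  read 'c': s4 → s5
  read 'a': s5 → s6
  read 'd': s6 → s7
  read 'c': s7 → s1
  read 'b': s1 → s0
  read 'd': s0 → s2
  read 'a': s2 → s4
  read 'd': s4 → s6
  read 'd': s6 → s7
  read 'a': s7 → s7
  read 'd': s7 → s3
  read 'b': s3 → s2
  read 'b': s2 → s4
  read 'c': s4 → s5
  read 'd': s5 → s4
  read 'c': s4 → s5
  read 'd': s5 → s4
  read 'c': s4 → s5
  read 'b': s5 → s0
  read 'd': s0 → s2
  end s2, accepted

w1, w2, w4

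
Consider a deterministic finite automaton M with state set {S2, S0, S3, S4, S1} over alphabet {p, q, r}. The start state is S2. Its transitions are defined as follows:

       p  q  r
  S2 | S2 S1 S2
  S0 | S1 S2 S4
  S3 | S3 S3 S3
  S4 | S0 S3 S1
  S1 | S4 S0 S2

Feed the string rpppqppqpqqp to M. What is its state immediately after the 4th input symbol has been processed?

S2 → S2 → S2 → S2 → S2
After 4 symbols: S2.

S2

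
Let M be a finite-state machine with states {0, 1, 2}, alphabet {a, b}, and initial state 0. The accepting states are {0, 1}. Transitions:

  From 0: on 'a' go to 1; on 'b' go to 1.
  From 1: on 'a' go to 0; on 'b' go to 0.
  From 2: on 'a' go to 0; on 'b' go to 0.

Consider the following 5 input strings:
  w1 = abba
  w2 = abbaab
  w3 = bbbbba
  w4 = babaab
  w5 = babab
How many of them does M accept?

w1: Trace: 0 -a-> 1 -b-> 0 -b-> 1 -a-> 0  → end 0, accepted
w2: Trace: 0 -a-> 1 -b-> 0 -b-> 1 -a-> 0 -a-> 1 -b-> 0  → end 0, accepted
w3: Trace: 0 -b-> 1 -b-> 0 -b-> 1 -b-> 0 -b-> 1 -a-> 0  → end 0, accepted
w4: Trace: 0 -b-> 1 -a-> 0 -b-> 1 -a-> 0 -a-> 1 -b-> 0  → end 0, accepted
w5: Trace: 0 -b-> 1 -a-> 0 -b-> 1 -a-> 0 -b-> 1  → end 1, accepted

5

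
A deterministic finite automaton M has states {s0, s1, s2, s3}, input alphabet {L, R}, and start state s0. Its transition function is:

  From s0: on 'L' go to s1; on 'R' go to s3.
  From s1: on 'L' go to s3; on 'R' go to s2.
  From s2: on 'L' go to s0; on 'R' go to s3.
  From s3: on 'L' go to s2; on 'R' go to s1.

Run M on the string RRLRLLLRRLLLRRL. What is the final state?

Trace: s0 -R-> s3 -R-> s1 -L-> s3 -R-> s1 -L-> s3 -L-> s2 -L-> s0 -R-> s3 -R-> s1 -L-> s3 -L-> s2 -L-> s0 -R-> s3 -R-> s1 -L-> s3

s3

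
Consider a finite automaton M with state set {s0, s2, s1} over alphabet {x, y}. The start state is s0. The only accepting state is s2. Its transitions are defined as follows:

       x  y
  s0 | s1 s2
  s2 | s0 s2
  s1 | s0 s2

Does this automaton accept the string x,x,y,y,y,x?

No

start at s0
read 'x': s0 → s1
read 'x': s1 → s0
read 'y': s0 → s2
read 'y': s2 → s2
read 'y': s2 → s2
read 'x': s2 → s0
End state s0 is not accepting.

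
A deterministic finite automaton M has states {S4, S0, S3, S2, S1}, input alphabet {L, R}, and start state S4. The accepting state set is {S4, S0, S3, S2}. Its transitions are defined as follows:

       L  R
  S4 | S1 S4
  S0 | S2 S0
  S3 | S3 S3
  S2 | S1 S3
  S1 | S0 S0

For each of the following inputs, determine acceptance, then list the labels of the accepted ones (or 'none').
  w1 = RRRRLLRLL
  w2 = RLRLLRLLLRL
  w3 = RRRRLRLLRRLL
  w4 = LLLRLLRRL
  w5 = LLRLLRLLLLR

w2, w4, w5

w1: S4 → S4 → S4 → S4 → S4 → S1 → S0 → S0 → S2 → S1  → end S1, rejected
w2: S4 → S4 → S1 → S0 → S2 → S1 → S0 → S2 → S1 → S0 → S0 → S2  → end S2, accepted
w3: S4 → S4 → S4 → S4 → S4 → S1 → S0 → S2 → S1 → S0 → S0 → S2 → S1  → end S1, rejected
w4: S4 → S1 → S0 → S2 → S3 → S3 → S3 → S3 → S3 → S3  → end S3, accepted
w5: S4 → S1 → S0 → S0 → S2 → S1 → S0 → S2 → S1 → S0 → S2 → S3  → end S3, accepted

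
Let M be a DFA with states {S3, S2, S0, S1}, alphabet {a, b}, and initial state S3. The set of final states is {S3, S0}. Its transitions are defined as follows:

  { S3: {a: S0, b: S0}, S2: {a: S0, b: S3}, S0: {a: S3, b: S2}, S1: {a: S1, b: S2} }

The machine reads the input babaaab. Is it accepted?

S3 → S0 → S3 → S0 → S3 → S0 → S3 → S0
End state S0 is accepting.

Yes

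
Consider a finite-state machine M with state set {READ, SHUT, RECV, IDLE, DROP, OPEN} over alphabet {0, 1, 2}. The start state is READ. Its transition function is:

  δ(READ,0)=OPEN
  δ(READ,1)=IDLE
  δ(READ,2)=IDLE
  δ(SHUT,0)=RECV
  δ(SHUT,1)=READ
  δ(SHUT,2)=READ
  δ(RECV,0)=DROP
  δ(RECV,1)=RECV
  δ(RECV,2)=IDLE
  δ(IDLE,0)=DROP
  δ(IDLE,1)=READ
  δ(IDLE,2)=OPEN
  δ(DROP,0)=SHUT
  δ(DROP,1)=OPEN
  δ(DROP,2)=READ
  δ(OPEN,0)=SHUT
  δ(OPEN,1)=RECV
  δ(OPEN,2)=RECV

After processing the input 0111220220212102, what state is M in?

Trace: READ -0-> OPEN -1-> RECV -1-> RECV -1-> RECV -2-> IDLE -2-> OPEN -0-> SHUT -2-> READ -2-> IDLE -0-> DROP -2-> READ -1-> IDLE -2-> OPEN -1-> RECV -0-> DROP -2-> READ

READ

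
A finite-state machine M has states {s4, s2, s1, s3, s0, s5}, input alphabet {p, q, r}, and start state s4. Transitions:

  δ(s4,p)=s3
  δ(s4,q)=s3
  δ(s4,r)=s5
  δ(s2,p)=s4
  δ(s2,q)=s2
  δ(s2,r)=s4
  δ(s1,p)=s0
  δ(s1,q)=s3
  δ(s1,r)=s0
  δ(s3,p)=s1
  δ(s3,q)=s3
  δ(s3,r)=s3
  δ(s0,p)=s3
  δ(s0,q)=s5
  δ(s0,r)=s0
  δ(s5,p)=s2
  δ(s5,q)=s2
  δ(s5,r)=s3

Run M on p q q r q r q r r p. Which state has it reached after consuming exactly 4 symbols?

s3

start at s4
read 'p': s4 → s3
read 'q': s3 → s3
read 'q': s3 → s3
read 'r': s3 → s3
After 4 symbols: s3.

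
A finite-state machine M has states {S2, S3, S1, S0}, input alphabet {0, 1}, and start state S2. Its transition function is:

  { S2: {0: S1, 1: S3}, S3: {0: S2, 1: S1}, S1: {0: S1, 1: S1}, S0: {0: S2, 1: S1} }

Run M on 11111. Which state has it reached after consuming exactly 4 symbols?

S1

Trace: S2 -1-> S3 -1-> S1 -1-> S1 -1-> S1
After 4 symbols: S1.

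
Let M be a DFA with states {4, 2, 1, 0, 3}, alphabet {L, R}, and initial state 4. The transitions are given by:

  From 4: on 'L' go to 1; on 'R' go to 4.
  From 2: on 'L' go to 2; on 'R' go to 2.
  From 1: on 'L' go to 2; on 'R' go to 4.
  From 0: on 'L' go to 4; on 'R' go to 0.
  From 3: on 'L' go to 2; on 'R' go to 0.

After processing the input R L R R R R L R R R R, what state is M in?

start at 4
read 'R': 4 → 4
read 'L': 4 → 1
read 'R': 1 → 4
read 'R': 4 → 4
read 'R': 4 → 4
read 'R': 4 → 4
read 'L': 4 → 1
read 'R': 1 → 4
read 'R': 4 → 4
read 'R': 4 → 4
read 'R': 4 → 4

4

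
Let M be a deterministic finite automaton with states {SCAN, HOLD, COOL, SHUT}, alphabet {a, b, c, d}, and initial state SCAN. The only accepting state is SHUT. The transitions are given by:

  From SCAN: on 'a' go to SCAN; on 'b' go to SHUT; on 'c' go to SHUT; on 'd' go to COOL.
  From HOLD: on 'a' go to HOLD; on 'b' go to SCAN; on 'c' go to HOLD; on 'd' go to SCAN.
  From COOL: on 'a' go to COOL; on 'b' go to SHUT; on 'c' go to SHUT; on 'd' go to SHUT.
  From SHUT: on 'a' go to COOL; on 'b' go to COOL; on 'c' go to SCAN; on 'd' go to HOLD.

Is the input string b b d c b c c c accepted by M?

No

Trace: SCAN -b-> SHUT -b-> COOL -d-> SHUT -c-> SCAN -b-> SHUT -c-> SCAN -c-> SHUT -c-> SCAN
End state SCAN is not accepting.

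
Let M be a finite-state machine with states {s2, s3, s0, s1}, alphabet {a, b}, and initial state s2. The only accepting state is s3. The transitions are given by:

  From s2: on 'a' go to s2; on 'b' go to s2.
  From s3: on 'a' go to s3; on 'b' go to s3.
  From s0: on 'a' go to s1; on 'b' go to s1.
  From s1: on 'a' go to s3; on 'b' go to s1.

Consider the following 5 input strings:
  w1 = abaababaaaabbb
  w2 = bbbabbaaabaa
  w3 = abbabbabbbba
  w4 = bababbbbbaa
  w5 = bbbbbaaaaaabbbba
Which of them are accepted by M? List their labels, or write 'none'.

none

w1: s2 → s2 → s2 → s2 → s2 → s2 → s2 → s2 → s2 → s2 → s2 → s2 → s2 → s2 → s2  → end s2, rejected
w2: s2 → s2 → s2 → s2 → s2 → s2 → s2 → s2 → s2 → s2 → s2 → s2 → s2  → end s2, rejected
w3: s2 → s2 → s2 → s2 → s2 → s2 → s2 → s2 → s2 → s2 → s2 → s2 → s2  → end s2, rejected
w4: s2 → s2 → s2 → s2 → s2 → s2 → s2 → s2 → s2 → s2 → s2 → s2  → end s2, rejected
w5: s2 → s2 → s2 → s2 → s2 → s2 → s2 → s2 → s2 → s2 → s2 → s2 → s2 → s2 → s2 → s2 → s2  → end s2, rejected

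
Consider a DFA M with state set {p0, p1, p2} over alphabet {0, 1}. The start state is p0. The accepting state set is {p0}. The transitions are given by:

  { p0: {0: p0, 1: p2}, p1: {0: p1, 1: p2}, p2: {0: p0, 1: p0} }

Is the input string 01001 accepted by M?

No

Trace: p0 -0-> p0 -1-> p2 -0-> p0 -0-> p0 -1-> p2
End state p2 is not accepting.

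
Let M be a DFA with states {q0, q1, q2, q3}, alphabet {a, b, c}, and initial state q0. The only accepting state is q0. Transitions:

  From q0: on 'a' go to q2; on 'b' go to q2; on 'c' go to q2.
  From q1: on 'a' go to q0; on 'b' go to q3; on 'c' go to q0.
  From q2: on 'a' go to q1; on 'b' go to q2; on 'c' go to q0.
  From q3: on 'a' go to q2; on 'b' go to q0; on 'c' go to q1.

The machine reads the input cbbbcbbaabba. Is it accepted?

No

q0 → q2 → q2 → q2 → q2 → q0 → q2 → q2 → q1 → q0 → q2 → q2 → q1
End state q1 is not accepting.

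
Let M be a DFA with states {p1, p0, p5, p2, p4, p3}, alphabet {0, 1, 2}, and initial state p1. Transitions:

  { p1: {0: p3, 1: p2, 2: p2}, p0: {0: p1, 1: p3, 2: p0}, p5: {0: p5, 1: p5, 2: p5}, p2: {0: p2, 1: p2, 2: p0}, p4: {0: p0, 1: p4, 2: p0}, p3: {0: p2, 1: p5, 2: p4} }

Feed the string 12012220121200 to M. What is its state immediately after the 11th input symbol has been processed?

p3

p1 → p2 → p0 → p1 → p2 → p0 → p0 → p0 → p1 → p2 → p0 → p3
After 11 symbols: p3.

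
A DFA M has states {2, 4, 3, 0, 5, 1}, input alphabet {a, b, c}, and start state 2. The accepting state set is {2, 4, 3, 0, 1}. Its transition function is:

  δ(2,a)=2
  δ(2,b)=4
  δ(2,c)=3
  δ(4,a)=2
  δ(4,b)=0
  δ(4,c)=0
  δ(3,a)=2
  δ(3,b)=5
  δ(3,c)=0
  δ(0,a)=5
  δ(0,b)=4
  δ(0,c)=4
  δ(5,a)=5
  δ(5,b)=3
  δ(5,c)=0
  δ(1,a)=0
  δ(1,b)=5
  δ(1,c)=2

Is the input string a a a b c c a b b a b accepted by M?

Trace: 2 -a-> 2 -a-> 2 -a-> 2 -b-> 4 -c-> 0 -c-> 4 -a-> 2 -b-> 4 -b-> 0 -a-> 5 -b-> 3
End state 3 is accepting.

Yes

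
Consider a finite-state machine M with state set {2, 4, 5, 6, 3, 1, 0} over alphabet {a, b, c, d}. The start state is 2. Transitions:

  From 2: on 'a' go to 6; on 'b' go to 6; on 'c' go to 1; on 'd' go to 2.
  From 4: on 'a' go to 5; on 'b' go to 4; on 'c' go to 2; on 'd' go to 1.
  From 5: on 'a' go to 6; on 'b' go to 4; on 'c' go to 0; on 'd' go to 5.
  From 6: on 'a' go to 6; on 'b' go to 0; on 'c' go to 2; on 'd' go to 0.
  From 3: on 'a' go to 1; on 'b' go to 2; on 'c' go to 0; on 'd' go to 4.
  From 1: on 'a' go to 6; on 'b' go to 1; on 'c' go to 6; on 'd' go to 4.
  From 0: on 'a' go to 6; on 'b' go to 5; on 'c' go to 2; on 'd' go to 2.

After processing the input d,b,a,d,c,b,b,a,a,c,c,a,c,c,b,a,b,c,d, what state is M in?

2 → 2 → 6 → 6 → 0 → 2 → 6 → 0 → 6 → 6 → 2 → 1 → 6 → 2 → 1 → 1 → 6 → 0 → 2 → 2

2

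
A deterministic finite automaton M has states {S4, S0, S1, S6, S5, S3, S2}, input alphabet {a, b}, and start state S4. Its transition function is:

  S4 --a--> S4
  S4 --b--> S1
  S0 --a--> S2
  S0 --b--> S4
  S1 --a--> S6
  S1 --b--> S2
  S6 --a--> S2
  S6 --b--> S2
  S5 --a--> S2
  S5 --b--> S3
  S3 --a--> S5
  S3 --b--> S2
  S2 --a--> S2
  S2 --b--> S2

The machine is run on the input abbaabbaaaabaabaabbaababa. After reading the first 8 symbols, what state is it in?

S2

S4 → S4 → S1 → S2 → S2 → S2 → S2 → S2 → S2
After 8 symbols: S2.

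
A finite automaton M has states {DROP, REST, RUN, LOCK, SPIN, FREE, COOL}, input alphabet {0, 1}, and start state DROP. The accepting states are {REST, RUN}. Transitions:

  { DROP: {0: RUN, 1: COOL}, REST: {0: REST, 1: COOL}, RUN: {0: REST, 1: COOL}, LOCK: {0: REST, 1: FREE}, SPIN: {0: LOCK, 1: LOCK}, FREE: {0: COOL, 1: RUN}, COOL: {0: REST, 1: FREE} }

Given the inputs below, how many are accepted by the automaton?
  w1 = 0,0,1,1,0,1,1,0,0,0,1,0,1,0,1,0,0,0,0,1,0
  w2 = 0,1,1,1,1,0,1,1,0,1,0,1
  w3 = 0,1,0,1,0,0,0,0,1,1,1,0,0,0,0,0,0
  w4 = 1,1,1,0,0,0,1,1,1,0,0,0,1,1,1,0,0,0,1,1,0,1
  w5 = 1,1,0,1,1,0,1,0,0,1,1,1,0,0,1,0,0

w1:
  start at DROP
  read '0': DROP → RUN
  read '0': RUN → REST
  read '1': REST → COOL
  read '1': COOL → FREE
  read '0': FREE → COOL
  read '1': COOL → FREE
  read '1': FREE → RUN
  read '0': RUN → REST
  read '0': REST → REST
  read '0': REST → REST
  read '1': REST → COOL
  read '0': COOL → REST
  read '1': REST → COOL
  read '0': COOL → REST
  read '1': REST → COOL
  read '0': COOL → REST
  read '0': REST → REST
  read '0': REST → REST
  read '0': REST → REST
  read '1': REST → COOL
  read '0': COOL → REST
  end REST, accepted
w2:
  start at DROP
  read '0': DROP → RUN
  read '1': RUN → COOL
  read '1': COOL → FREE
  read '1': FREE → RUN
  read '1': RUN → COOL
  read '0': COOL → REST
  read '1': REST → COOL
  read '1': COOL → FREE
  read '0': FREE → COOL
  read '1': COOL → FREE
  read '0': FREE → COOL
  read '1': COOL → FREE
  end FREE, rejected
w3:
  start at DROP
  read '0': DROP → RUN
  read '1': RUN → COOL
  read '0': COOL → REST
  read '1': REST → COOL
  read '0': COOL → REST
  read '0': REST → REST
  read '0': REST → REST
  read '0': REST → REST
  read '1': REST → COOL
  read '1': COOL → FREE
  read '1': FREE → RUN
  read '0': RUN → REST
  read '0': REST → REST
  read '0': REST → REST
  read '0': REST → REST
  read '0': REST → REST
  read '0': REST → REST
  end REST, accepted
w4:
  start at DROP
  read '1': DROP → COOL
  read '1': COOL → FREE
  read '1': FREE → RUN
  read '0': RUN → REST
  read '0': REST → REST
  read '0': REST → REST
  read '1': REST → COOL
  read '1': COOL → FREE
  read '1': FREE → RUN
  read '0': RUN → REST
  read '0': REST → REST
  read '0': REST → REST
  read '1': REST → COOL
  read '1': COOL → FREE
  read '1': FREE → RUN
  read '0': RUN → REST
  read '0': REST → REST
  read '0': REST → REST
  read '1': REST → COOL
  read '1': COOL → FREE
  read '0': FREE → COOL
  read '1': COOL → FREE
  end FREE, rejected
w5:
  start at DROP
  read '1': DROP → COOL
  read '1': COOL → FREE
  read '0': FREE → COOL
  read '1': COOL → FREE
  read '1': FREE → RUN
  read '0': RUN → REST
  read '1': REST → COOL
  read '0': COOL → REST
  read '0': REST → REST
  read '1': REST → COOL
  read '1': COOL → FREE
  read '1': FREE → RUN
  read '0': RUN → REST
  read '0': REST → REST
  read '1': REST → COOL
  read '0': COOL → REST
  read '0': REST → REST
  end REST, accepted

3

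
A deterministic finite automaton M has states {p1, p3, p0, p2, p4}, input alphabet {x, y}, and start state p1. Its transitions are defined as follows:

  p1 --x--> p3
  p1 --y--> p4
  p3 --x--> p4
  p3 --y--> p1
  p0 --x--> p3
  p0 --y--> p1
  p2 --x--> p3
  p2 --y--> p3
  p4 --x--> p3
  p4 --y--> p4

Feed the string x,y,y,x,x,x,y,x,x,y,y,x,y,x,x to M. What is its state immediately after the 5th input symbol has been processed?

p4

p1 → p3 → p1 → p4 → p3 → p4
After 5 symbols: p4.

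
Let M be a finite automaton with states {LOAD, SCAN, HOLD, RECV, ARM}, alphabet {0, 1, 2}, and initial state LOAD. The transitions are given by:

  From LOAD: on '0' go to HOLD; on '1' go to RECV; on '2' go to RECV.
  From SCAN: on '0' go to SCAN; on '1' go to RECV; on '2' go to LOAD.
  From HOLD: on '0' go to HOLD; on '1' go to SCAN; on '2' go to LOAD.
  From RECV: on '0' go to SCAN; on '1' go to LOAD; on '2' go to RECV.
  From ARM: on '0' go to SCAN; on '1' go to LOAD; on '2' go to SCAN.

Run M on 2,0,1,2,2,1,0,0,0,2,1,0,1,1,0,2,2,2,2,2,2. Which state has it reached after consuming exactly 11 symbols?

RECV

Trace: LOAD -2-> RECV -0-> SCAN -1-> RECV -2-> RECV -2-> RECV -1-> LOAD -0-> HOLD -0-> HOLD -0-> HOLD -2-> LOAD -1-> RECV
After 11 symbols: RECV.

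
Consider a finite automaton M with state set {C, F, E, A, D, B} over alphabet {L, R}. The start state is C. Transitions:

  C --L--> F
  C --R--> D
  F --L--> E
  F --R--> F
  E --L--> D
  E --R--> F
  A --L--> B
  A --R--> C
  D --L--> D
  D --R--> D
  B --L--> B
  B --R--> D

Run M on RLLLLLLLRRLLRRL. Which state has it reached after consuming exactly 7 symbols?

D

start at C
read 'R': C → D
read 'L': D → D
read 'L': D → D
read 'L': D → D
read 'L': D → D
read 'L': D → D
read 'L': D → D
After 7 symbols: D.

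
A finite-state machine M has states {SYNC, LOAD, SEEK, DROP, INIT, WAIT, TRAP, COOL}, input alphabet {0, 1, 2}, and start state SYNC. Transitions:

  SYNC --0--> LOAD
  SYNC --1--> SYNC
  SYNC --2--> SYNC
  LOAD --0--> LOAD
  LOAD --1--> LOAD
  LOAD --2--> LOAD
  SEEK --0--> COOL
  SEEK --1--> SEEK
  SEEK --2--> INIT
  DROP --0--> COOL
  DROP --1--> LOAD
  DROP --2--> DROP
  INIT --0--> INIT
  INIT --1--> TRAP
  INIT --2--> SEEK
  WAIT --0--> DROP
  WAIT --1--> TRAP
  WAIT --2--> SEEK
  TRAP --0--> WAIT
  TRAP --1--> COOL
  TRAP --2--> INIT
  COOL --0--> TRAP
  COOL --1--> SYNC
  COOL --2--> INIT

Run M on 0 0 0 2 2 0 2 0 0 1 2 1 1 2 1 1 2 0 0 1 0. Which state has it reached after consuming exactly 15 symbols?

Trace: SYNC -0-> LOAD -0-> LOAD -0-> LOAD -2-> LOAD -2-> LOAD -0-> LOAD -2-> LOAD -0-> LOAD -0-> LOAD -1-> LOAD -2-> LOAD -1-> LOAD -1-> LOAD -2-> LOAD -1-> LOAD
After 15 symbols: LOAD.

LOAD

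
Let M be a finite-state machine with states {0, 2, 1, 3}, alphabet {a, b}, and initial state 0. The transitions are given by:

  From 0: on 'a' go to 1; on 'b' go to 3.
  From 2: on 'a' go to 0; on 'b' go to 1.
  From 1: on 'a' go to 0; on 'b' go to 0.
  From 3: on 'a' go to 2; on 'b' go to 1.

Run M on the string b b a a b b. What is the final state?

0 → 3 → 1 → 0 → 1 → 0 → 3

3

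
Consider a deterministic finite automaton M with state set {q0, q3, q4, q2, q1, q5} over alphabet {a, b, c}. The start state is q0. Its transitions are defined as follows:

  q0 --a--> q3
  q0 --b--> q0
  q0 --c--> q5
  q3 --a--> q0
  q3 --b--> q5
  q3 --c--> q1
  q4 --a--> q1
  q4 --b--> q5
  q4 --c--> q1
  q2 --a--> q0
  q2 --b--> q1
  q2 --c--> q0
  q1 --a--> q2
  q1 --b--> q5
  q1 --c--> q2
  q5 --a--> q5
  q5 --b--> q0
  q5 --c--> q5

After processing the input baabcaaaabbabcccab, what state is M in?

start at q0
read 'b': q0 → q0
read 'a': q0 → q3
read 'a': q3 → q0
read 'b': q0 → q0
read 'c': q0 → q5
read 'a': q5 → q5
read 'a': q5 → q5
read 'a': q5 → q5
read 'a': q5 → q5
read 'b': q5 → q0
read 'b': q0 → q0
read 'a': q0 → q3
read 'b': q3 → q5
read 'c': q5 → q5
read 'c': q5 → q5
read 'c': q5 → q5
read 'a': q5 → q5
read 'b': q5 → q0

q0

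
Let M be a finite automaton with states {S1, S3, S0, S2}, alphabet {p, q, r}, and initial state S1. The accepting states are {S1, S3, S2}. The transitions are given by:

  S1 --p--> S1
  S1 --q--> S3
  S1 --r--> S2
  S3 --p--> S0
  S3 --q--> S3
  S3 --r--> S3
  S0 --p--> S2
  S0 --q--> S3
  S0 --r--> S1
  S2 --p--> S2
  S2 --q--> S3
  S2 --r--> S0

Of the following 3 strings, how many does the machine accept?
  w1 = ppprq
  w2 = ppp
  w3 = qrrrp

w1: Trace: S1 -p-> S1 -p-> S1 -p-> S1 -r-> S2 -q-> S3  → end S3, accepted
w2: Trace: S1 -p-> S1 -p-> S1 -p-> S1  → end S1, accepted
w3: Trace: S1 -q-> S3 -r-> S3 -r-> S3 -r-> S3 -p-> S0  → end S0, rejected

2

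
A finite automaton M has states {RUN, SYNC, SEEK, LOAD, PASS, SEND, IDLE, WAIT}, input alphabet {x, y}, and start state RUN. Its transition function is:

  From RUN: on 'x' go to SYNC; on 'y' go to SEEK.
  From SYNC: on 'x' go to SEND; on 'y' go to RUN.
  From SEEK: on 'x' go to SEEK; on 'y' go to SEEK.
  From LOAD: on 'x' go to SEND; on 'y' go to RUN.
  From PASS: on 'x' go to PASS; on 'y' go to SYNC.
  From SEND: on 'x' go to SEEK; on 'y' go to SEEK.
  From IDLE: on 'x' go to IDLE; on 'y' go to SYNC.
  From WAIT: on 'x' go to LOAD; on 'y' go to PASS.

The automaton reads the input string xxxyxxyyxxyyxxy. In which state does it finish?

start at RUN
read 'x': RUN → SYNC
read 'x': SYNC → SEND
read 'x': SEND → SEEK
read 'y': SEEK → SEEK
read 'x': SEEK → SEEK
read 'x': SEEK → SEEK
read 'y': SEEK → SEEK
read 'y': SEEK → SEEK
read 'x': SEEK → SEEK
read 'x': SEEK → SEEK
read 'y': SEEK → SEEK
read 'y': SEEK → SEEK
read 'x': SEEK → SEEK
read 'x': SEEK → SEEK
read 'y': SEEK → SEEK

SEEK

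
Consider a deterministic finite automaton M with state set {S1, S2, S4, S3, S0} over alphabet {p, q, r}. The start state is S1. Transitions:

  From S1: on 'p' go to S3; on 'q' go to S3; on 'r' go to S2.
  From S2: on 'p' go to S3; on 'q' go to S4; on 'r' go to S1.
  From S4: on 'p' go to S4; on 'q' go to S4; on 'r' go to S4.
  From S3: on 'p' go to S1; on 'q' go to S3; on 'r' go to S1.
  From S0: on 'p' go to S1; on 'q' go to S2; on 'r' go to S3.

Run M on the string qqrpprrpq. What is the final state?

S1 → S3 → S3 → S1 → S3 → S1 → S2 → S1 → S3 → S3

S3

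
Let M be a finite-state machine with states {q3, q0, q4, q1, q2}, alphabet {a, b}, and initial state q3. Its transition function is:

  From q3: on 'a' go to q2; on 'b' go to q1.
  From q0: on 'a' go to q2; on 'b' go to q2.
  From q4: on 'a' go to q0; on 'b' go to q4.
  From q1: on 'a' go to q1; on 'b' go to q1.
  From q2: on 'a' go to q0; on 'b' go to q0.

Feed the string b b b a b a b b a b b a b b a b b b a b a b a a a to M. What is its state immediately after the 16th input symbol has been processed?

q1

start at q3
read 'b': q3 → q1
read 'b': q1 → q1
read 'b': q1 → q1
read 'a': q1 → q1
read 'b': q1 → q1
read 'a': q1 → q1
read 'b': q1 → q1
read 'b': q1 → q1
read 'a': q1 → q1
read 'b': q1 → q1
read 'b': q1 → q1
read 'a': q1 → q1
read 'b': q1 → q1
read 'b': q1 → q1
read 'a': q1 → q1
read 'b': q1 → q1
After 16 symbols: q1.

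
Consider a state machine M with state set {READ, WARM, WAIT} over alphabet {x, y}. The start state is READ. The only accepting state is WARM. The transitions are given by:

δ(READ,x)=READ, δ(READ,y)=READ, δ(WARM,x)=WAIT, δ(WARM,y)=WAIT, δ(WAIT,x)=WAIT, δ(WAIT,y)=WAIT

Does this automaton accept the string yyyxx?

No

READ → READ → READ → READ → READ → READ
End state READ is not accepting.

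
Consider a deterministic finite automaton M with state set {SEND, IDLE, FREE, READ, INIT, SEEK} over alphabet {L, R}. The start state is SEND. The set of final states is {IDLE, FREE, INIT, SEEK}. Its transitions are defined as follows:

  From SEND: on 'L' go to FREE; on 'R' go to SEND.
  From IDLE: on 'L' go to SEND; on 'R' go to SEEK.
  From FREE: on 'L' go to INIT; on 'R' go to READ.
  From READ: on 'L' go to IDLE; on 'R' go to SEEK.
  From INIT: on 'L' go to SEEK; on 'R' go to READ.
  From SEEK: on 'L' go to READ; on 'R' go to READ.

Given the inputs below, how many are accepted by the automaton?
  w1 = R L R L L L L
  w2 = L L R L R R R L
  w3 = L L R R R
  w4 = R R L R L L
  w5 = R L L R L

w1: Trace: SEND -R-> SEND -L-> FREE -R-> READ -L-> IDLE -L-> SEND -L-> FREE -L-> INIT  → end INIT, accepted
w2: Trace: SEND -L-> FREE -L-> INIT -R-> READ -L-> IDLE -R-> SEEK -R-> READ -R-> SEEK -L-> READ  → end READ, rejected
w3: Trace: SEND -L-> FREE -L-> INIT -R-> READ -R-> SEEK -R-> READ  → end READ, rejected
w4: Trace: SEND -R-> SEND -R-> SEND -L-> FREE -R-> READ -L-> IDLE -L-> SEND  → end SEND, rejected
w5: Trace: SEND -R-> SEND -L-> FREE -L-> INIT -R-> READ -L-> IDLE  → end IDLE, accepted

2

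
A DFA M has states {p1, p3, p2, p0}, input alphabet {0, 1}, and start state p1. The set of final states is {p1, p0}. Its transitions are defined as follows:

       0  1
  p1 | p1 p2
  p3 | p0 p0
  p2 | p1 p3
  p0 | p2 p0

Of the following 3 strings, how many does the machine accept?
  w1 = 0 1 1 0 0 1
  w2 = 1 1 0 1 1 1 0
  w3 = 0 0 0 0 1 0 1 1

w1: p1 → p1 → p2 → p3 → p0 → p2 → p3  → end p3, rejected
w2: p1 → p2 → p3 → p0 → p0 → p0 → p0 → p2  → end p2, rejected
w3: p1 → p1 → p1 → p1 → p1 → p2 → p1 → p2 → p3  → end p3, rejected

0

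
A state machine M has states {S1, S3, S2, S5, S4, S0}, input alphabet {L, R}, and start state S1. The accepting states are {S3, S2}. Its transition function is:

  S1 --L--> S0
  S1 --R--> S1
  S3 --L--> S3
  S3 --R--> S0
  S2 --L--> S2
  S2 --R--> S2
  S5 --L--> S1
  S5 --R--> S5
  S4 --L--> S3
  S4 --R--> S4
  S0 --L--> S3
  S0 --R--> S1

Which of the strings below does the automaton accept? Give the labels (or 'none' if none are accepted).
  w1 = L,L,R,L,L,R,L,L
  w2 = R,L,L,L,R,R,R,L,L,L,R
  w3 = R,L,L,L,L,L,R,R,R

w1

w1:
  start at S1
  read 'L': S1 → S0
  read 'L': S0 → S3
  read 'R': S3 → S0
  read 'L': S0 → S3
  read 'L': S3 → S3
  read 'R': S3 → S0
  read 'L': S0 → S3
  read 'L': S3 → S3
  end S3, accepted
w2:
  start at S1
  read 'R': S1 → S1
  read 'L': S1 → S0
  read 'L': S0 → S3
  read 'L': S3 → S3
  read 'R': S3 → S0
  read 'R': S0 → S1
  read 'R': S1 → S1
  read 'L': S1 → S0
  read 'L': S0 → S3
  read 'L': S3 → S3
  read 'R': S3 → S0
  end S0, rejected
w3:
  start at S1
  read 'R': S1 → S1
  read 'L': S1 → S0
  read 'L': S0 → S3
  read 'L': S3 → S3
  read 'L': S3 → S3
  read 'L': S3 → S3
  read 'R': S3 → S0
  read 'R': S0 → S1
  read 'R': S1 → S1
  end S1, rejected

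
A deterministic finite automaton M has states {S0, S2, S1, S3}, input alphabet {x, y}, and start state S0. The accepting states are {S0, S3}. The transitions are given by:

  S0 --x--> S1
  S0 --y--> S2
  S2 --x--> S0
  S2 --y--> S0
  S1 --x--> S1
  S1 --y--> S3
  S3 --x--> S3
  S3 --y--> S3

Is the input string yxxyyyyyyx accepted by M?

Trace: S0 -y-> S2 -x-> S0 -x-> S1 -y-> S3 -y-> S3 -y-> S3 -y-> S3 -y-> S3 -y-> S3 -x-> S3
End state S3 is accepting.

Yes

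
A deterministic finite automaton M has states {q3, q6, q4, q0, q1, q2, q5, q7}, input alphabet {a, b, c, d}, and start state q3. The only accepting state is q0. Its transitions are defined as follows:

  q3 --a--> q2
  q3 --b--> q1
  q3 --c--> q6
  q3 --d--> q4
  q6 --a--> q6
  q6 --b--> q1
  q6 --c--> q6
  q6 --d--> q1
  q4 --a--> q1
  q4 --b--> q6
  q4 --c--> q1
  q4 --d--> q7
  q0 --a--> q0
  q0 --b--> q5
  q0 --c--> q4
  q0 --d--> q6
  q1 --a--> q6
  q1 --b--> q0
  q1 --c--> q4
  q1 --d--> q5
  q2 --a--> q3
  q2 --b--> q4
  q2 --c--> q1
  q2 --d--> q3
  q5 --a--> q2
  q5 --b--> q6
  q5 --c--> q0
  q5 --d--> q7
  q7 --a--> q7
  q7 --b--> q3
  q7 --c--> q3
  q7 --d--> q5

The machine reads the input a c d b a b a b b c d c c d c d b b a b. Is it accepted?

No

q3 → q2 → q1 → q5 → q6 → q6 → q1 → q6 → q1 → q0 → q4 → q7 → q3 → q6 → q1 → q4 → q7 → q3 → q1 → q6 → q1
End state q1 is not accepting.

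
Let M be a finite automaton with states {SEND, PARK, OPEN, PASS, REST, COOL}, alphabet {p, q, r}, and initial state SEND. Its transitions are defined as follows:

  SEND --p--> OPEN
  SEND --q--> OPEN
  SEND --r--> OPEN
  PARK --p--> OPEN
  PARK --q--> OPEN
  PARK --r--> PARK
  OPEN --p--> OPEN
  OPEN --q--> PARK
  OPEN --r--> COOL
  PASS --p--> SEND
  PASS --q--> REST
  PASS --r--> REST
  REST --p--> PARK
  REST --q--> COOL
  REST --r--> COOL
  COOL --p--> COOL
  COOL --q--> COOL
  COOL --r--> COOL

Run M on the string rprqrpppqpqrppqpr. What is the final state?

SEND → OPEN → OPEN → COOL → COOL → COOL → COOL → COOL → COOL → COOL → COOL → COOL → COOL → COOL → COOL → COOL → COOL → COOL

COOL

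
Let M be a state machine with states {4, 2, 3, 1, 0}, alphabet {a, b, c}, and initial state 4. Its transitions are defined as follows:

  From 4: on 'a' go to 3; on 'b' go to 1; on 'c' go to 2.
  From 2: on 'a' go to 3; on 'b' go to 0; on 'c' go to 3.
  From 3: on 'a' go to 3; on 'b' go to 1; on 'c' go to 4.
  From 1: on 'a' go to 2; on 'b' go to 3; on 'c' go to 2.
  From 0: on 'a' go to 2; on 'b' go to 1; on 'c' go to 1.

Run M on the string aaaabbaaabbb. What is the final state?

start at 4
read 'a': 4 → 3
read 'a': 3 → 3
read 'a': 3 → 3
read 'a': 3 → 3
read 'b': 3 → 1
read 'b': 1 → 3
read 'a': 3 → 3
read 'a': 3 → 3
read 'a': 3 → 3
read 'b': 3 → 1
read 'b': 1 → 3
read 'b': 3 → 1

1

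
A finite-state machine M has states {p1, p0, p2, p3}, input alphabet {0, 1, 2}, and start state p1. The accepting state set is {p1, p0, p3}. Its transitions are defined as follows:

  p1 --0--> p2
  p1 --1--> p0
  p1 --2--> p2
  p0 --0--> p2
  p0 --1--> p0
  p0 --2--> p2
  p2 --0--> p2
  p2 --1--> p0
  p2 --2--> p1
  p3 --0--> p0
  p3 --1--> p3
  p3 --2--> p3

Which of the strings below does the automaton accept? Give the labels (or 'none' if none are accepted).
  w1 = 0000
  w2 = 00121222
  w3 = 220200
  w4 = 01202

w1: p1 → p2 → p2 → p2 → p2  → end p2, rejected
w2: p1 → p2 → p2 → p0 → p2 → p0 → p2 → p1 → p2  → end p2, rejected
w3: p1 → p2 → p1 → p2 → p1 → p2 → p2  → end p2, rejected
w4: p1 → p2 → p0 → p2 → p2 → p1  → end p1, accepted

w4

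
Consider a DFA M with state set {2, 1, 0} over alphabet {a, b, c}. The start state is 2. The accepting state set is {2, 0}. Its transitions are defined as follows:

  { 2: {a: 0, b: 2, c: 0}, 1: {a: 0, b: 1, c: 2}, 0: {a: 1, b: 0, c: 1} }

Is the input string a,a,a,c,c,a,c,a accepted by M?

Trace: 2 -a-> 0 -a-> 1 -a-> 0 -c-> 1 -c-> 2 -a-> 0 -c-> 1 -a-> 0
End state 0 is accepting.

Yes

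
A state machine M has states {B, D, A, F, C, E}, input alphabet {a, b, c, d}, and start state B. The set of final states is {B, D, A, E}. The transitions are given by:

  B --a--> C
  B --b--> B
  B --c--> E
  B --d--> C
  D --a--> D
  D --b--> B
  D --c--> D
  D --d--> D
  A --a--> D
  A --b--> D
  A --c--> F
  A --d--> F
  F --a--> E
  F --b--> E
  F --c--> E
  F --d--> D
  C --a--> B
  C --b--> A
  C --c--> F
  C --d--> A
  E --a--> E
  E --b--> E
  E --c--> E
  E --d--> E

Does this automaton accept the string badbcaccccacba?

No

Trace: B -b-> B -a-> C -d-> A -b-> D -c-> D -a-> D -c-> D -c-> D -c-> D -c-> D -a-> D -c-> D -b-> B -a-> C
End state C is not accepting.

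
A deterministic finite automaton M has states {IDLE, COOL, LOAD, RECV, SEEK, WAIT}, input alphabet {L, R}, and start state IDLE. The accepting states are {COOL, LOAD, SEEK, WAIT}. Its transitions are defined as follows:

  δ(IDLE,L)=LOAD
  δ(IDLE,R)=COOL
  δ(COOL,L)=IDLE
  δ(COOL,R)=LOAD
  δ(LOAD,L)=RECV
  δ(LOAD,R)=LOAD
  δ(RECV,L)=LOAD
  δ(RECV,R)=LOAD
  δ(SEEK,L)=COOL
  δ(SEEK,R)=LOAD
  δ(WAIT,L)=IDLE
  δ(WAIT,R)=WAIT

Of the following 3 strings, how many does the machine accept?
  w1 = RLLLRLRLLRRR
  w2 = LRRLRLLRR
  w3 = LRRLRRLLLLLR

w1: IDLE → COOL → IDLE → LOAD → RECV → LOAD → RECV → LOAD → RECV → LOAD → LOAD → LOAD → LOAD  → end LOAD, accepted
w2: IDLE → LOAD → LOAD → LOAD → RECV → LOAD → RECV → LOAD → LOAD → LOAD  → end LOAD, accepted
w3: IDLE → LOAD → LOAD → LOAD → RECV → LOAD → LOAD → RECV → LOAD → RECV → LOAD → RECV → LOAD  → end LOAD, accepted

3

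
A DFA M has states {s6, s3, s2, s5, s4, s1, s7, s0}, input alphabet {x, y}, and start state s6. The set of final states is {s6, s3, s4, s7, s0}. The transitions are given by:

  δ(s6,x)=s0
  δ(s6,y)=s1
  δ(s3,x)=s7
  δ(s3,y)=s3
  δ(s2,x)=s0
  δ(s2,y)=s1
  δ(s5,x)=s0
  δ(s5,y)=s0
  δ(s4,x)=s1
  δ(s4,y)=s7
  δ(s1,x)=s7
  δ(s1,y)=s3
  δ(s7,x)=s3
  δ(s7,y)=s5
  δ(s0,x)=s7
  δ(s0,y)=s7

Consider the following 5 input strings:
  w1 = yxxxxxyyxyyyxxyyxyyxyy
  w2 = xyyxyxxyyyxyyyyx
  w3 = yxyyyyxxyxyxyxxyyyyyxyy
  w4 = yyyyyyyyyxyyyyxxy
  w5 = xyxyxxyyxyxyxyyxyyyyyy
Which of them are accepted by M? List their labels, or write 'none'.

w1: s6 → s1 → s7 → s3 → s7 → s3 → s7 → s5 → s0 → s7 → s5 → s0 → s7 → s3 → s7 → s5 → s0 → s7 → s5 → s0 → s7 → s5 → s0  → end s0, accepted
w2: s6 → s0 → s7 → s5 → s0 → s7 → s3 → s7 → s5 → s0 → s7 → s3 → s3 → s3 → s3 → s3 → s7  → end s7, accepted
w3: s6 → s1 → s7 → s5 → s0 → s7 → s5 → s0 → s7 → s5 → s0 → s7 → s3 → s3 → s7 → s3 → s3 → s3 → s3 → s3 → s3 → s7 → s5 → s0  → end s0, accepted
w4: s6 → s1 → s3 → s3 → s3 → s3 → s3 → s3 → s3 → s3 → s7 → s5 → s0 → s7 → s5 → s0 → s7 → s5  → end s5, rejected
w5: s6 → s0 → s7 → s3 → s3 → s7 → s3 → s3 → s3 → s7 → s5 → s0 → s7 → s3 → s3 → s3 → s7 → s5 → s0 → s7 → s5 → s0 → s7  → end s7, accepted

w1, w2, w3, w5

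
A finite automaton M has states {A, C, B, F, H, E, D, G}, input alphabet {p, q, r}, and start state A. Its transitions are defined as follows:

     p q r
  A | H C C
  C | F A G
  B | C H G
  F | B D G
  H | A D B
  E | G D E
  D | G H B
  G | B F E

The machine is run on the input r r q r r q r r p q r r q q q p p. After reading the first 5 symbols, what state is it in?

Trace: A -r-> C -r-> G -q-> F -r-> G -r-> E
After 5 symbols: E.

E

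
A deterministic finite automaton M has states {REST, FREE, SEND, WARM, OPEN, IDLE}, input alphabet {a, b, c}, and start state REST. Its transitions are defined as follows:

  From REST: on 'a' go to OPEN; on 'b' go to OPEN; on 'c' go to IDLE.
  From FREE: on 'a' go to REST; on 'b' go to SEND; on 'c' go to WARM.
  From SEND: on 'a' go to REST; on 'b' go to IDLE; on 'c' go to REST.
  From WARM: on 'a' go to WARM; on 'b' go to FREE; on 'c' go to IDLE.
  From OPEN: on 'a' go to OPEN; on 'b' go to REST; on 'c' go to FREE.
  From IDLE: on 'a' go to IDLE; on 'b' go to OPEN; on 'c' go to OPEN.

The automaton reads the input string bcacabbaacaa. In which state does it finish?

OPEN

Trace: REST -b-> OPEN -c-> FREE -a-> REST -c-> IDLE -a-> IDLE -b-> OPEN -b-> REST -a-> OPEN -a-> OPEN -c-> FREE -a-> REST -a-> OPEN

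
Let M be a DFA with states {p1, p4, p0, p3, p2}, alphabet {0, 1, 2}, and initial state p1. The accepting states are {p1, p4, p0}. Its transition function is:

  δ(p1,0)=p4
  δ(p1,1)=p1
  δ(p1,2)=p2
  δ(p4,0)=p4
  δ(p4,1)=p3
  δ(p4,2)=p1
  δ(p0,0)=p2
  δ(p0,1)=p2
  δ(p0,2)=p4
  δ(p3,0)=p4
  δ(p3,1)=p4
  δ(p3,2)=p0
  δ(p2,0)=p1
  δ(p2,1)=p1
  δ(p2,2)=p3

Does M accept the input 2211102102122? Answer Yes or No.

No

start at p1
read '2': p1 → p2
read '2': p2 → p3
read '1': p3 → p4
read '1': p4 → p3
read '1': p3 → p4
read '0': p4 → p4
read '2': p4 → p1
read '1': p1 → p1
read '0': p1 → p4
read '2': p4 → p1
read '1': p1 → p1
read '2': p1 → p2
read '2': p2 → p3
End state p3 is not accepting.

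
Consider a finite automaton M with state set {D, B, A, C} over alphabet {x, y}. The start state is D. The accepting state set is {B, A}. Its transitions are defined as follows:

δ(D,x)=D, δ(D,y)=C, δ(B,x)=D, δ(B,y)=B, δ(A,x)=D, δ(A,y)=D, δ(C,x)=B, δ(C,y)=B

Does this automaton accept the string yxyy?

D → C → B → B → B
End state B is accepting.

Yes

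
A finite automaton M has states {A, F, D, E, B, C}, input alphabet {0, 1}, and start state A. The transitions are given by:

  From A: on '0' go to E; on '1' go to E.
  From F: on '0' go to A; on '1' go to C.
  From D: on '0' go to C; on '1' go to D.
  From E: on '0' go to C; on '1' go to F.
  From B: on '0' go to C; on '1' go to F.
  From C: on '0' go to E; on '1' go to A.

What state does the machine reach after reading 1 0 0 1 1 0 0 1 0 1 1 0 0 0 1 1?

A → E → C → E → F → C → E → C → A → E → F → C → E → C → E → F → C

C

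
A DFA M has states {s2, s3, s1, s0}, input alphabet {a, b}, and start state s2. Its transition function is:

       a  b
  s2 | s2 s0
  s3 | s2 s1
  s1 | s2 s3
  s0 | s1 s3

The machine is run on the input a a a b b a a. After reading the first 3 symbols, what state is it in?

s2

start at s2
read 'a': s2 → s2
read 'a': s2 → s2
read 'a': s2 → s2
After 3 symbols: s2.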